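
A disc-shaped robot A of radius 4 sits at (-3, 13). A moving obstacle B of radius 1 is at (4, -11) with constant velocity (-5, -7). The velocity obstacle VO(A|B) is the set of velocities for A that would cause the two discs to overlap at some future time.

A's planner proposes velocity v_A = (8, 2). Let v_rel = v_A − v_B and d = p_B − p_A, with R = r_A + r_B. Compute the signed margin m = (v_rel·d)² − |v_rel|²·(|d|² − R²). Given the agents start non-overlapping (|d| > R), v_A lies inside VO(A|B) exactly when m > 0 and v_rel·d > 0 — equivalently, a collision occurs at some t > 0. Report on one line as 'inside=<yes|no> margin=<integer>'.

d = (7, -24),  |d|² = 625;  R = 4+1 = 5,  c = 625−5² = 600
v_rel = (13, 9),  |v_rel|² = 250;  v_rel·d = (13)·(7) + (9)·(-24) = -125
250·t² + 250·t + 600 = 0  ⇒  m = (-125)² − 250·600 = -134375
m = -134375 < 0,  v_rel·d = -125 < 0  ⇒  outside

inside=no margin=-134375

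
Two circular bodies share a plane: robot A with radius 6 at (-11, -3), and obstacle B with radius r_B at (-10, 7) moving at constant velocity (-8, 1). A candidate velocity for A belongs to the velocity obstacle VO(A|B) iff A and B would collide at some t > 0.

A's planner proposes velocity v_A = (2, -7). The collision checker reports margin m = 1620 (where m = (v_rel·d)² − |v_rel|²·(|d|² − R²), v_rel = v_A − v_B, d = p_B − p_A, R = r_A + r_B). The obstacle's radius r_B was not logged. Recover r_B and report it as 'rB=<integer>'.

m = 1620
d = (1, 10);  v_rel = (10, -8),  |v_rel|² = 164
v_rel×d = (10)·(10) − (-8)·(1) = 108
since m = R²·164 − 108²:  R² = (11664 + 1620) / 164 = 81
R = √81 = 9  ⇒  r_B = 9 − 6 = 3

rB=3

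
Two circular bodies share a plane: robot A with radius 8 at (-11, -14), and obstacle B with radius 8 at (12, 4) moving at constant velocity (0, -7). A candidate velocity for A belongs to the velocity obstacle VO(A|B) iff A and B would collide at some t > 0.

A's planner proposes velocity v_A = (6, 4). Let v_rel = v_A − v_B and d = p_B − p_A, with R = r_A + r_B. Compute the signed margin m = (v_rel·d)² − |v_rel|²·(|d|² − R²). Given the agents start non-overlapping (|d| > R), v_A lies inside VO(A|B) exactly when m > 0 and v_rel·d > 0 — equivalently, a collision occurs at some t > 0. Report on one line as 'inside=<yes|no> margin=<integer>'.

d = (23, 18),  |d|² = 853;  R = 8+8 = 16,  c = 853−16² = 597
v_rel = (6, 11),  |v_rel|² = 157;  v_rel·d = (6)·(23) + (11)·(18) = 336
157·t² − 672·t + 597 = 0  ⇒  m = 336² − 157·597 = 19167
m = 19167 > 0,  v_rel·d = 336 > 0  ⇒  inside

inside=yes margin=19167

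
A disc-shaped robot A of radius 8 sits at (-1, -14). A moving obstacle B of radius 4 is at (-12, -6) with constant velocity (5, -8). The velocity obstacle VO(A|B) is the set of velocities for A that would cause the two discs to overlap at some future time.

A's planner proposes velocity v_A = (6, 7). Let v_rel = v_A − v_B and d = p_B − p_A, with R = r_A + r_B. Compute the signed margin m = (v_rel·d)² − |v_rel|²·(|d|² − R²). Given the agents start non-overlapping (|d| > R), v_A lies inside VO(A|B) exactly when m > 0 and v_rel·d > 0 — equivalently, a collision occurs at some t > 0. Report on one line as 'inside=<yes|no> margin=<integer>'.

d = (-11, 8),  |d|² = 185;  R = 8+4 = 12,  c = 185−12² = 41
v_rel = (1, 15),  |v_rel|² = 226;  v_rel·d = (1)·(-11) + (15)·(8) = 109
226·t² − 218·t + 41 = 0  ⇒  m = 109² − 226·41 = 2615
m = 2615 > 0,  v_rel·d = 109 > 0  ⇒  inside

inside=yes margin=2615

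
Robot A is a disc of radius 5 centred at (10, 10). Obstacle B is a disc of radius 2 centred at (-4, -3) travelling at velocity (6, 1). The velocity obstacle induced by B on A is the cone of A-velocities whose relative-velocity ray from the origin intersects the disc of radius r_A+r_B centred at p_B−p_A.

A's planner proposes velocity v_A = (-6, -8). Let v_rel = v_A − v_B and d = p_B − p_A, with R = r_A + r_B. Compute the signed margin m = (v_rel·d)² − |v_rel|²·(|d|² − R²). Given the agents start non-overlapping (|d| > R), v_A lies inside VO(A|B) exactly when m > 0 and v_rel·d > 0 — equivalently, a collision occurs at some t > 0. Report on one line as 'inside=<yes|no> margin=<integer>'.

d = (-14, -13),  |d|² = 365;  R = 5+2 = 7,  c = 365−7² = 316
v_rel = (-12, -9),  |v_rel|² = 225;  v_rel·d = (-12)·(-14) + (-9)·(-13) = 285
225·t² − 570·t + 316 = 0  ⇒  m = 285² − 225·316 = 10125
m = 10125 > 0,  v_rel·d = 285 > 0  ⇒  inside

inside=yes margin=10125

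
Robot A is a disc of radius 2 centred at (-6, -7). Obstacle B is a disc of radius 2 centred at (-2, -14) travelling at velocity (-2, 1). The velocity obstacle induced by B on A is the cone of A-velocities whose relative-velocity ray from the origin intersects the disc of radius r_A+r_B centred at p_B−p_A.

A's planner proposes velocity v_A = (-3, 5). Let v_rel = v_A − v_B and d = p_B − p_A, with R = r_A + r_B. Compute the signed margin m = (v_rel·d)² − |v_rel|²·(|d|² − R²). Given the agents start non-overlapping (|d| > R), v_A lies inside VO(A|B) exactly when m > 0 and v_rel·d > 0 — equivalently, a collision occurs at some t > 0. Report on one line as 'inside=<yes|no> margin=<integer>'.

d = (4, -7),  |d|² = 65;  R = 2+2 = 4,  c = 65−4² = 49
v_rel = (-1, 4),  |v_rel|² = 17;  v_rel·d = (-1)·(4) + (4)·(-7) = -32
17·t² + 64·t + 49 = 0  ⇒  m = (-32)² − 17·49 = 191
m = 191 > 0,  v_rel·d = -32 < 0  ⇒  outside

inside=no margin=191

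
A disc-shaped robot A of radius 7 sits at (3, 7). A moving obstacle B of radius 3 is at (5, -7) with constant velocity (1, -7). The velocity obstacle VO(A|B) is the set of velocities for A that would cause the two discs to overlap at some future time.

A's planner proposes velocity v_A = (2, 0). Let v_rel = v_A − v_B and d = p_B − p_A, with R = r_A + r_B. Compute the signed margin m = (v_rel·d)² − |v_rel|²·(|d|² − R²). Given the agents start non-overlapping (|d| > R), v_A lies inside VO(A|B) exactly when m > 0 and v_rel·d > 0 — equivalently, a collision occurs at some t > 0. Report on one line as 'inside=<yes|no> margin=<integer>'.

d = (2, -14),  |d|² = 200;  R = 7+3 = 10,  c = 200−10² = 100
v_rel = (1, 7),  |v_rel|² = 50;  v_rel·d = (1)·(2) + (7)·(-14) = -96
50·t² + 192·t + 100 = 0  ⇒  m = (-96)² − 50·100 = 4216
m = 4216 > 0,  v_rel·d = -96 < 0  ⇒  outside

inside=no margin=4216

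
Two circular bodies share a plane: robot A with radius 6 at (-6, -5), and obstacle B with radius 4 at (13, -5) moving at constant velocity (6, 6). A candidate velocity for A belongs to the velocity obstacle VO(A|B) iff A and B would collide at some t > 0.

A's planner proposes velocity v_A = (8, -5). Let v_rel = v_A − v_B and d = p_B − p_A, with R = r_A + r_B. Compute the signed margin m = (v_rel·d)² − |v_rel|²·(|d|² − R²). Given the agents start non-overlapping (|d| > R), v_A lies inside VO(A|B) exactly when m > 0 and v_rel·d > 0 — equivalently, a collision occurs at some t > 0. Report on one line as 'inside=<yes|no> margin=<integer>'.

d = (19, 0),  |d|² = 361;  R = 6+4 = 10,  c = 361−10² = 261
v_rel = (2, -11),  |v_rel|² = 125;  v_rel·d = (2)·(19) + (-11)·(0) = 38
125·t² − 76·t + 261 = 0  ⇒  m = 38² − 125·261 = -31181
m = -31181 < 0,  v_rel·d = 38 > 0  ⇒  outside

inside=no margin=-31181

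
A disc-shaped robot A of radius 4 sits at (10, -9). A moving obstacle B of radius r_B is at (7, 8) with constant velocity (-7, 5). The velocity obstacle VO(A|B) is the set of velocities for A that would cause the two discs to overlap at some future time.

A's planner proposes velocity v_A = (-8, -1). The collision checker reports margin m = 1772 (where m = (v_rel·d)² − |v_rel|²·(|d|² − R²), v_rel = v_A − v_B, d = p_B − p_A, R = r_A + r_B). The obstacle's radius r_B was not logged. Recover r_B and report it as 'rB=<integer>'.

m = 1772
d = (-3, 17);  v_rel = (-1, -6),  |v_rel|² = 37
v_rel×d = (-1)·(17) − (-6)·(-3) = -35
since m = R²·37 − (-35)²:  R² = (1225 + 1772) / 37 = 81
R = √81 = 9  ⇒  r_B = 9 − 4 = 5

rB=5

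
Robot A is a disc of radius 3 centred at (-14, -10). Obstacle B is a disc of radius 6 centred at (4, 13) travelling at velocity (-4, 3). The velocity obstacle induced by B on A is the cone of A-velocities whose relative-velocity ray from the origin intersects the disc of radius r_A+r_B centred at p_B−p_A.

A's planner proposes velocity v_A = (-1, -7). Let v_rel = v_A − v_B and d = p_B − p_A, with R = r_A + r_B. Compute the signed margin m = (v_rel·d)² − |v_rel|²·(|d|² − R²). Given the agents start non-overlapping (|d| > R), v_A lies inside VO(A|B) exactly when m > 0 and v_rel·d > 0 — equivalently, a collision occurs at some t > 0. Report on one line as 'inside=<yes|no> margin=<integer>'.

d = (18, 23),  |d|² = 853;  R = 3+6 = 9,  c = 853−9² = 772
v_rel = (3, -10),  |v_rel|² = 109;  v_rel·d = (3)·(18) + (-10)·(23) = -176
109·t² + 352·t + 772 = 0  ⇒  m = (-176)² − 109·772 = -53172
m = -53172 < 0,  v_rel·d = -176 < 0  ⇒  outside

inside=no margin=-53172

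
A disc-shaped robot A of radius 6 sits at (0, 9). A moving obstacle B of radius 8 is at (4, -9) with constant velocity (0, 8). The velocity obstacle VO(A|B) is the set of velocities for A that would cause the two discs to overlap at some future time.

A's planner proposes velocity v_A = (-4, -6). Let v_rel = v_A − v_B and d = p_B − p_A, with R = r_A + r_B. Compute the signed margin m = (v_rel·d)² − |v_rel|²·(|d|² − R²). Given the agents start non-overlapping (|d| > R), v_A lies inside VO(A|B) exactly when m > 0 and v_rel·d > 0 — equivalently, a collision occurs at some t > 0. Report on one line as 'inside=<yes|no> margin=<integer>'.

d = (4, -18),  |d|² = 340;  R = 6+8 = 14,  c = 340−14² = 144
v_rel = (-4, -14),  |v_rel|² = 212;  v_rel·d = (-4)·(4) + (-14)·(-18) = 236
212·t² − 472·t + 144 = 0  ⇒  m = 236² − 212·144 = 25168
m = 25168 > 0,  v_rel·d = 236 > 0  ⇒  inside

inside=yes margin=25168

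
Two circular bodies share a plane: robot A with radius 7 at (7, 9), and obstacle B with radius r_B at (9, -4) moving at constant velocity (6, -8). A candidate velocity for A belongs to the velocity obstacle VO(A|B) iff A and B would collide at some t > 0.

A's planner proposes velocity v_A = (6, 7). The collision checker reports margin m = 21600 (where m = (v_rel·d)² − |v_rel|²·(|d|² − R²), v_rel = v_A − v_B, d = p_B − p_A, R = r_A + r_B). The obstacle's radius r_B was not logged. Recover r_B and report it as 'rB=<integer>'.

m = 21600
d = (2, -13);  v_rel = (0, 15),  |v_rel|² = 225
v_rel×d = (0)·(-13) − (15)·(2) = -30
since m = R²·225 − (-30)²:  R² = (900 + 21600) / 225 = 100
R = √100 = 10  ⇒  r_B = 10 − 7 = 3

rB=3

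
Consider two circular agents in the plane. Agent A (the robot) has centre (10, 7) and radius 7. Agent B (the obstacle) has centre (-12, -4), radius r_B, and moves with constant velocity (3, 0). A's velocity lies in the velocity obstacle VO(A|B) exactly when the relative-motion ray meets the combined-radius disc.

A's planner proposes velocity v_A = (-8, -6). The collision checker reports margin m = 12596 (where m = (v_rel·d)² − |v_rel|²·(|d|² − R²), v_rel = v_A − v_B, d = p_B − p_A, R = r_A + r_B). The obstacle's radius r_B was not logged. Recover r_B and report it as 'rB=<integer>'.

m = 12596
d = (-22, -11);  v_rel = (-11, -6),  |v_rel|² = 157
v_rel×d = (-11)·(-11) − (-6)·(-22) = -11
since m = R²·157 − (-11)²:  R² = (121 + 12596) / 157 = 81
R = √81 = 9  ⇒  r_B = 9 − 7 = 2

rB=2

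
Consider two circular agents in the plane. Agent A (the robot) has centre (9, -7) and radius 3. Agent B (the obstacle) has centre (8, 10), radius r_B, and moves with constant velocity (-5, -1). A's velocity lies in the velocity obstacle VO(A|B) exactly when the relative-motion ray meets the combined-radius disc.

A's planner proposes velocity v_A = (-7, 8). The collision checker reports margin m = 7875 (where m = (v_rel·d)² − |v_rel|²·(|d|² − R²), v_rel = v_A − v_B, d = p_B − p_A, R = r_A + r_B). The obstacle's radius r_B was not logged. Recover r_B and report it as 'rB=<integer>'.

m = 7875
d = (-1, 17);  v_rel = (-2, 9),  |v_rel|² = 85
v_rel×d = (-2)·(17) − (9)·(-1) = -25
since m = R²·85 − (-25)²:  R² = (625 + 7875) / 85 = 100
R = √100 = 10  ⇒  r_B = 10 − 3 = 7

rB=7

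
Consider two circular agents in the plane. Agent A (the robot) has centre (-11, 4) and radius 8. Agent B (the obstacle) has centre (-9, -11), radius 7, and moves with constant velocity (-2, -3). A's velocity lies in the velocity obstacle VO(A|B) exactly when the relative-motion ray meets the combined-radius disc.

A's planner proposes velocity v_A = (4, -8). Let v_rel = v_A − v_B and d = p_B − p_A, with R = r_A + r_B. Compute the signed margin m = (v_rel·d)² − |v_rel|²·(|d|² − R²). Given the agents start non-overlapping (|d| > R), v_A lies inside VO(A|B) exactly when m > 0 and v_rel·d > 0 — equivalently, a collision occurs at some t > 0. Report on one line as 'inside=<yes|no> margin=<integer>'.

d = (2, -15),  |d|² = 229;  R = 8+7 = 15,  c = 229−15² = 4
v_rel = (6, -5),  |v_rel|² = 61;  v_rel·d = (6)·(2) + (-5)·(-15) = 87
61·t² − 174·t + 4 = 0  ⇒  m = 87² − 61·4 = 7325
m = 7325 > 0,  v_rel·d = 87 > 0  ⇒  inside

inside=yes margin=7325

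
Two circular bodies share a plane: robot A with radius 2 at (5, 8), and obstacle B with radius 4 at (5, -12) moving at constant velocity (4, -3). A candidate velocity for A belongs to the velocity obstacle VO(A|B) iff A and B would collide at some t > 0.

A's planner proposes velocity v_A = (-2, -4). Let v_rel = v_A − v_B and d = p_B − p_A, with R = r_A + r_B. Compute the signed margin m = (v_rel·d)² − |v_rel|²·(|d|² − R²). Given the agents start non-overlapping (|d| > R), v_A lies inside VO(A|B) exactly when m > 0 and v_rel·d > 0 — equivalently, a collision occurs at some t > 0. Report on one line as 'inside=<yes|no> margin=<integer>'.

d = (0, -20),  |d|² = 400;  R = 2+4 = 6,  c = 400−6² = 364
v_rel = (-6, -1),  |v_rel|² = 37;  v_rel·d = (-6)·(0) + (-1)·(-20) = 20
37·t² − 40·t + 364 = 0  ⇒  m = 20² − 37·364 = -13068
m = -13068 < 0,  v_rel·d = 20 > 0  ⇒  outside

inside=no margin=-13068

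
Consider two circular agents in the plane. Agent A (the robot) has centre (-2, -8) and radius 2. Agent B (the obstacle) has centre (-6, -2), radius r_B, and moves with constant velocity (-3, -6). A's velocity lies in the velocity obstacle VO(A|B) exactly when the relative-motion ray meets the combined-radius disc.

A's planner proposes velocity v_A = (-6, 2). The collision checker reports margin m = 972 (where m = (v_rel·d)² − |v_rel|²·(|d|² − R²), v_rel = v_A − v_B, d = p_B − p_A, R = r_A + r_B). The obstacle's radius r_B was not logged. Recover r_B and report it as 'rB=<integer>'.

m = 972
d = (-4, 6);  v_rel = (-3, 8),  |v_rel|² = 73
v_rel×d = (-3)·(6) − (8)·(-4) = 14
since m = R²·73 − 14²:  R² = (196 + 972) / 73 = 16
R = √16 = 4  ⇒  r_B = 4 − 2 = 2

rB=2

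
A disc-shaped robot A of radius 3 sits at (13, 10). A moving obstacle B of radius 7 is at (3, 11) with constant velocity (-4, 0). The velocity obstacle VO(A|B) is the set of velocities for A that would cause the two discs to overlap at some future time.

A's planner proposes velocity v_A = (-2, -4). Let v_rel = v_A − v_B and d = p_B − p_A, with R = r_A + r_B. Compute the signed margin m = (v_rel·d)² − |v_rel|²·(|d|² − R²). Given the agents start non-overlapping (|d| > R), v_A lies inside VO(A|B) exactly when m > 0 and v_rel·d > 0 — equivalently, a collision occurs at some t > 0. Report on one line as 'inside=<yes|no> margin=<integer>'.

d = (-10, 1),  |d|² = 101;  R = 3+7 = 10,  c = 101−10² = 1
v_rel = (2, -4),  |v_rel|² = 20;  v_rel·d = (2)·(-10) + (-4)·(1) = -24
20·t² + 48·t + 1 = 0  ⇒  m = (-24)² − 20·1 = 556
m = 556 > 0,  v_rel·d = -24 < 0  ⇒  outside

inside=no margin=556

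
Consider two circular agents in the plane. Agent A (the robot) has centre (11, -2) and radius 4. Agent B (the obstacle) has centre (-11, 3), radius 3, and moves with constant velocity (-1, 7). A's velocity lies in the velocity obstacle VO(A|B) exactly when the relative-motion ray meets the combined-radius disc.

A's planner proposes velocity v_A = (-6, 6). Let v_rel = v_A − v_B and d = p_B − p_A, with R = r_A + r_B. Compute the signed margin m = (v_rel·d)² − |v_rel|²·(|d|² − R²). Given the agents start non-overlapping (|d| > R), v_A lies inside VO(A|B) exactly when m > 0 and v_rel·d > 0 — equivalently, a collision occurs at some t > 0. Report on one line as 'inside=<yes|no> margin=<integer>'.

d = (-22, 5),  |d|² = 509;  R = 4+3 = 7,  c = 509−7² = 460
v_rel = (-5, -1),  |v_rel|² = 26;  v_rel·d = (-5)·(-22) + (-1)·(5) = 105
26·t² − 210·t + 460 = 0  ⇒  m = 105² − 26·460 = -935
m = -935 < 0,  v_rel·d = 105 > 0  ⇒  outside

inside=no margin=-935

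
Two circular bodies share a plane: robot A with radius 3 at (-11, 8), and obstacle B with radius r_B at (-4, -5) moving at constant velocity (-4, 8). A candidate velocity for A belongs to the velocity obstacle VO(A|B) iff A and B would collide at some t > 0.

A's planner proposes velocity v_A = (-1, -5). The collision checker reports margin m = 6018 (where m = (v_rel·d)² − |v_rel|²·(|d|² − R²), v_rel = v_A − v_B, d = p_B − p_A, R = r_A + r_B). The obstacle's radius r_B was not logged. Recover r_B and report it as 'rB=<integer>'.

m = 6018
d = (7, -13);  v_rel = (3, -13),  |v_rel|² = 178
v_rel×d = (3)·(-13) − (-13)·(7) = 52
since m = R²·178 − 52²:  R² = (2704 + 6018) / 178 = 49
R = √49 = 7  ⇒  r_B = 7 − 3 = 4

rB=4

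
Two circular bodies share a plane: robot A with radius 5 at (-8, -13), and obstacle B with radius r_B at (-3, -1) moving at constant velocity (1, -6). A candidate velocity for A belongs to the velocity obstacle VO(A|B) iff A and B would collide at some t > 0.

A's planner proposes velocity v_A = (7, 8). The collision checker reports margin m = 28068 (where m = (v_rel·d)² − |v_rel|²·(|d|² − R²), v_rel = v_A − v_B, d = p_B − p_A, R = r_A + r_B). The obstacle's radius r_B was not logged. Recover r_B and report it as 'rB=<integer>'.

m = 28068
d = (5, 12);  v_rel = (6, 14),  |v_rel|² = 232
v_rel×d = (6)·(12) − (14)·(5) = 2
since m = R²·232 − 2²:  R² = (4 + 28068) / 232 = 121
R = √121 = 11  ⇒  r_B = 11 − 5 = 6

rB=6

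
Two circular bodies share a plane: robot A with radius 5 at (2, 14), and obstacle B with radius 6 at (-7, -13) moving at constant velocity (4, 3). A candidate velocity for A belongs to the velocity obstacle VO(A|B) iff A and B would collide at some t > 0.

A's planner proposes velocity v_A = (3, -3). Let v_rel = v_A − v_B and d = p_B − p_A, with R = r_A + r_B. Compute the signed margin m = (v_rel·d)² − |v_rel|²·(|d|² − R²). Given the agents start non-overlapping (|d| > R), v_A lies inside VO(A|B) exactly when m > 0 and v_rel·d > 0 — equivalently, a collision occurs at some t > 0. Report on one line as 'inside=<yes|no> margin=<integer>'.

d = (-9, -27),  |d|² = 810;  R = 5+6 = 11,  c = 810−11² = 689
v_rel = (-1, -6),  |v_rel|² = 37;  v_rel·d = (-1)·(-9) + (-6)·(-27) = 171
37·t² − 342·t + 689 = 0  ⇒  m = 171² − 37·689 = 3748
m = 3748 > 0,  v_rel·d = 171 > 0  ⇒  inside

inside=yes margin=3748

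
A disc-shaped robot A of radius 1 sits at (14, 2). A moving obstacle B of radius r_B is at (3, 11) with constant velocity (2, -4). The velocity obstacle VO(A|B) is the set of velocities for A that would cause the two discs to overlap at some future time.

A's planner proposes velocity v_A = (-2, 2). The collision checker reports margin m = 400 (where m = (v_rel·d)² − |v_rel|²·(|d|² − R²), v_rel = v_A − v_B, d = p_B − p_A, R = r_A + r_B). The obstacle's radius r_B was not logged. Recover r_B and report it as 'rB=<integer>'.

m = 400
d = (-11, 9);  v_rel = (-4, 6),  |v_rel|² = 52
v_rel×d = (-4)·(9) − (6)·(-11) = 30
since m = R²·52 − 30²:  R² = (900 + 400) / 52 = 25
R = √25 = 5  ⇒  r_B = 5 − 1 = 4

rB=4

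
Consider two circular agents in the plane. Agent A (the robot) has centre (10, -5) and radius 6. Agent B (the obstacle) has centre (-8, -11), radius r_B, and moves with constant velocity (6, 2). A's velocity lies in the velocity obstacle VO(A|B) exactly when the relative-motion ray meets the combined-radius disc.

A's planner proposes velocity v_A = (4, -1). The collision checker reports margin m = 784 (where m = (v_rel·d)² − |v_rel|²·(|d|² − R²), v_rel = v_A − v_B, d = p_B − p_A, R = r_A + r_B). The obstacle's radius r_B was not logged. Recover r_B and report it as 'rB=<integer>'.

m = 784
d = (-18, -6);  v_rel = (-2, -3),  |v_rel|² = 13
v_rel×d = (-2)·(-6) − (-3)·(-18) = -42
since m = R²·13 − (-42)²:  R² = (1764 + 784) / 13 = 196
R = √196 = 14  ⇒  r_B = 14 − 6 = 8

rB=8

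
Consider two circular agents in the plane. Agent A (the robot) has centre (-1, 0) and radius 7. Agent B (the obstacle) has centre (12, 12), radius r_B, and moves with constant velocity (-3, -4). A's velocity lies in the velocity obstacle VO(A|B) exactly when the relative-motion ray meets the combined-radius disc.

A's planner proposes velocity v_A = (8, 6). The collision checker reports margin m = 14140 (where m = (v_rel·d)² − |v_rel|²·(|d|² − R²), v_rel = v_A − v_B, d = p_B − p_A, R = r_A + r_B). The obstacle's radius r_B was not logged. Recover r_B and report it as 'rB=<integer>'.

m = 14140
d = (13, 12);  v_rel = (11, 10),  |v_rel|² = 221
v_rel×d = (11)·(12) − (10)·(13) = 2
since m = R²·221 − 2²:  R² = (4 + 14140) / 221 = 64
R = √64 = 8  ⇒  r_B = 8 − 7 = 1

rB=1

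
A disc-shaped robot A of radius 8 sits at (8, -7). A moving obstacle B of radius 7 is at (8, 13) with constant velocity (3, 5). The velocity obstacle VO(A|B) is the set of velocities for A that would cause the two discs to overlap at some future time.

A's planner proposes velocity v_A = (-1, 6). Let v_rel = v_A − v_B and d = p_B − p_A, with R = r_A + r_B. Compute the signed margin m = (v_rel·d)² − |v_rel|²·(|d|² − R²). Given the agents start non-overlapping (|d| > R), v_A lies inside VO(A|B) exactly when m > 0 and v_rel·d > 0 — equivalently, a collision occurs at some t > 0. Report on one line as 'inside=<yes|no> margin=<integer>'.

d = (0, 20),  |d|² = 400;  R = 8+7 = 15,  c = 400−15² = 175
v_rel = (-4, 1),  |v_rel|² = 17;  v_rel·d = (-4)·(0) + (1)·(20) = 20
17·t² − 40·t + 175 = 0  ⇒  m = 20² − 17·175 = -2575
m = -2575 < 0,  v_rel·d = 20 > 0  ⇒  outside

inside=no margin=-2575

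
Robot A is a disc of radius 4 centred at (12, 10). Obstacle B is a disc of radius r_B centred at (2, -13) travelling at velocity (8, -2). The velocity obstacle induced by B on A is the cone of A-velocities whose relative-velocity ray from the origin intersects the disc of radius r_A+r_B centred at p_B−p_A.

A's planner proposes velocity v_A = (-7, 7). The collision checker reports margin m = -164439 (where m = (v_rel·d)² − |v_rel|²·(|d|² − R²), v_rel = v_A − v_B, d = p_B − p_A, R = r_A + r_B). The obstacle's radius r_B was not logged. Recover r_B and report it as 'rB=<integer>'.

m = -164439
d = (-10, -23);  v_rel = (-15, 9),  |v_rel|² = 306
v_rel×d = (-15)·(-23) − (9)·(-10) = 435
since m = R²·306 − 435²:  R² = (189225 + -164439) / 306 = 81
R = √81 = 9  ⇒  r_B = 9 − 4 = 5

rB=5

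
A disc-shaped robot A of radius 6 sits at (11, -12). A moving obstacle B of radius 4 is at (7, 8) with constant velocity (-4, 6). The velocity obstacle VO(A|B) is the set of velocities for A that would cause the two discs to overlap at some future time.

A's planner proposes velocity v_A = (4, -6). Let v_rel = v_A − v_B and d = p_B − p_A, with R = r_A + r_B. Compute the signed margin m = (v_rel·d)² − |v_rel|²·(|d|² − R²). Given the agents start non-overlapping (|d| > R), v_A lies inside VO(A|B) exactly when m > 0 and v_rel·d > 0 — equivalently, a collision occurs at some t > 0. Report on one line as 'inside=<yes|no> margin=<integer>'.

d = (-4, 20),  |d|² = 416;  R = 6+4 = 10,  c = 416−10² = 316
v_rel = (8, -12),  |v_rel|² = 208;  v_rel·d = (8)·(-4) + (-12)·(20) = -272
208·t² + 544·t + 316 = 0  ⇒  m = (-272)² − 208·316 = 8256
m = 8256 > 0,  v_rel·d = -272 < 0  ⇒  outside

inside=no margin=8256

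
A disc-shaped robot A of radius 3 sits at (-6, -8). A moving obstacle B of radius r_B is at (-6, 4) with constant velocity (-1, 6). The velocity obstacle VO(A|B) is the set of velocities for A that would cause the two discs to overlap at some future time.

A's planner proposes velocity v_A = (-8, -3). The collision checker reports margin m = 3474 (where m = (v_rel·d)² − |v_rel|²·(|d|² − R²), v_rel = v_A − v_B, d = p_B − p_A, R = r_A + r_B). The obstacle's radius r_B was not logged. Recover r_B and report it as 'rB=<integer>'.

m = 3474
d = (0, 12);  v_rel = (-7, -9),  |v_rel|² = 130
v_rel×d = (-7)·(12) − (-9)·(0) = -84
since m = R²·130 − (-84)²:  R² = (7056 + 3474) / 130 = 81
R = √81 = 9  ⇒  r_B = 9 − 3 = 6

rB=6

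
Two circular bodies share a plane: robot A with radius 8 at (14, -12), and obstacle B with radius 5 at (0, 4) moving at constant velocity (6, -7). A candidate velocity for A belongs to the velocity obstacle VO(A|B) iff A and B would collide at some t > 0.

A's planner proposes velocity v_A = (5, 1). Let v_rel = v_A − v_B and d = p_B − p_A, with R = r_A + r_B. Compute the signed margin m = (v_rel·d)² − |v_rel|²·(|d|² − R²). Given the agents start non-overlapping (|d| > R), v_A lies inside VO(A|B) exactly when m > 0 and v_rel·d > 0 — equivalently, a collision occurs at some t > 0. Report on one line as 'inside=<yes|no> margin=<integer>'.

d = (-14, 16),  |d|² = 452;  R = 8+5 = 13,  c = 452−13² = 283
v_rel = (-1, 8),  |v_rel|² = 65;  v_rel·d = (-1)·(-14) + (8)·(16) = 142
65·t² − 284·t + 283 = 0  ⇒  m = 142² − 65·283 = 1769
m = 1769 > 0,  v_rel·d = 142 > 0  ⇒  inside

inside=yes margin=1769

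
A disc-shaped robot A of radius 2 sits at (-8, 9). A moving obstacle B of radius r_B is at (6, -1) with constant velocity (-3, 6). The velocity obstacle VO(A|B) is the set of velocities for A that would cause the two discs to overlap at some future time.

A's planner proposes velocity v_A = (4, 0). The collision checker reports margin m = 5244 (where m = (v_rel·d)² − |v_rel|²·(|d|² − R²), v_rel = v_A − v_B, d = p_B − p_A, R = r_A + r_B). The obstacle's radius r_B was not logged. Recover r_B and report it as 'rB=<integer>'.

m = 5244
d = (14, -10);  v_rel = (7, -6),  |v_rel|² = 85
v_rel×d = (7)·(-10) − (-6)·(14) = 14
since m = R²·85 − 14²:  R² = (196 + 5244) / 85 = 64
R = √64 = 8  ⇒  r_B = 8 − 2 = 6

rB=6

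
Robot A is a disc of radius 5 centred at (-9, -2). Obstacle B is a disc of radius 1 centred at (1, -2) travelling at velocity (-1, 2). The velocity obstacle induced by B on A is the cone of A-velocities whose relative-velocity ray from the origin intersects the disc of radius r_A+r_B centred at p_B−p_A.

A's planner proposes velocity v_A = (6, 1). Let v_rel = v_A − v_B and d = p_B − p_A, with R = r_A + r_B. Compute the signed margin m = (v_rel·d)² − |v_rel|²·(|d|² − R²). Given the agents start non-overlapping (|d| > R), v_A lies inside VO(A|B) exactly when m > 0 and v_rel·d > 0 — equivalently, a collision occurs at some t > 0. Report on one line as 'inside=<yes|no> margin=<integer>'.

d = (10, 0),  |d|² = 100;  R = 5+1 = 6,  c = 100−6² = 64
v_rel = (7, -1),  |v_rel|² = 50;  v_rel·d = (7)·(10) + (-1)·(0) = 70
50·t² − 140·t + 64 = 0  ⇒  m = 70² − 50·64 = 1700
m = 1700 > 0,  v_rel·d = 70 > 0  ⇒  inside

inside=yes margin=1700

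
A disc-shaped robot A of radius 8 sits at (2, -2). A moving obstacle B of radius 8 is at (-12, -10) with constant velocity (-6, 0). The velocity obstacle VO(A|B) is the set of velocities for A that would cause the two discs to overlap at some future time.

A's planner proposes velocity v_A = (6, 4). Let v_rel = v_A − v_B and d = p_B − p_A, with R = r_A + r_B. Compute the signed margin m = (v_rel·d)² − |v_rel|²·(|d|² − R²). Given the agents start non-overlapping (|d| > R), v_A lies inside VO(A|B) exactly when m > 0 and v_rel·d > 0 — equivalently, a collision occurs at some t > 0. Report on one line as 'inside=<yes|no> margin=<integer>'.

d = (-14, -8),  |d|² = 260;  R = 8+8 = 16,  c = 260−16² = 4
v_rel = (12, 4),  |v_rel|² = 160;  v_rel·d = (12)·(-14) + (4)·(-8) = -200
160·t² + 400·t + 4 = 0  ⇒  m = (-200)² − 160·4 = 39360
m = 39360 > 0,  v_rel·d = -200 < 0  ⇒  outside

inside=no margin=39360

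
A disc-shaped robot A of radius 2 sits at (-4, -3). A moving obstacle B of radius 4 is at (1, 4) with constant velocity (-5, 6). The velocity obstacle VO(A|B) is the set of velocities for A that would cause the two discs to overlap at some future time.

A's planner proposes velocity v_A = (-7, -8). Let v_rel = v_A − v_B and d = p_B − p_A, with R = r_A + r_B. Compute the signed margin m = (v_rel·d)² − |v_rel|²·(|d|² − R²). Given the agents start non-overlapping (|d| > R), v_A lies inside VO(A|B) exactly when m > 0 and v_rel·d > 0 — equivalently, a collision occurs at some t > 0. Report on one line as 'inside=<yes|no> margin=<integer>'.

d = (5, 7),  |d|² = 74;  R = 2+4 = 6,  c = 74−6² = 38
v_rel = (-2, -14),  |v_rel|² = 200;  v_rel·d = (-2)·(5) + (-14)·(7) = -108
200·t² + 216·t + 38 = 0  ⇒  m = (-108)² − 200·38 = 4064
m = 4064 > 0,  v_rel·d = -108 < 0  ⇒  outside

inside=no margin=4064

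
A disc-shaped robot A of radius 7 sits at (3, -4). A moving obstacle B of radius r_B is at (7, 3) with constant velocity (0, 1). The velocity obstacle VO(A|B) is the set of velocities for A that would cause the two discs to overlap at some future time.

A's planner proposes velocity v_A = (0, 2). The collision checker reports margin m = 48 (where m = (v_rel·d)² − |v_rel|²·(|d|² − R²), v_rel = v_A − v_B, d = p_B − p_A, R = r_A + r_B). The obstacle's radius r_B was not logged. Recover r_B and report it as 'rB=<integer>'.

m = 48
d = (4, 7);  v_rel = (0, 1),  |v_rel|² = 1
v_rel×d = (0)·(7) − (1)·(4) = -4
since m = R²·1 − (-4)²:  R² = (16 + 48) / 1 = 64
R = √64 = 8  ⇒  r_B = 8 − 7 = 1

rB=1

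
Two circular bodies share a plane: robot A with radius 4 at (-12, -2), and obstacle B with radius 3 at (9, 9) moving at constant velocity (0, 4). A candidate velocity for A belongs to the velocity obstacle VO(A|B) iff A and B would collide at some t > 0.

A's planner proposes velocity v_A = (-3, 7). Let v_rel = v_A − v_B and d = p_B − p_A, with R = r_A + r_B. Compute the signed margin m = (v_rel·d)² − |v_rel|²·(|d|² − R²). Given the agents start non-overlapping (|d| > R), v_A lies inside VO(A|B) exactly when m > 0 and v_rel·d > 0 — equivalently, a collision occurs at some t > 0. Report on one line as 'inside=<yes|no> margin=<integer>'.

d = (21, 11),  |d|² = 562;  R = 4+3 = 7,  c = 562−7² = 513
v_rel = (-3, 3),  |v_rel|² = 18;  v_rel·d = (-3)·(21) + (3)·(11) = -30
18·t² + 60·t + 513 = 0  ⇒  m = (-30)² − 18·513 = -8334
m = -8334 < 0,  v_rel·d = -30 < 0  ⇒  outside

inside=no margin=-8334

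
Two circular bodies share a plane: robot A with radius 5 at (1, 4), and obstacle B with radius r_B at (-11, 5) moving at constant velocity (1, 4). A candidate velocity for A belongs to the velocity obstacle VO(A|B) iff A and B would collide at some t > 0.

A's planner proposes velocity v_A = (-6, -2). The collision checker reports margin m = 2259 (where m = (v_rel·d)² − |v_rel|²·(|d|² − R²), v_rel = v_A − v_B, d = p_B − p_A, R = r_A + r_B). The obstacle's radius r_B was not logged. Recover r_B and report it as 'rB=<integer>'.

m = 2259
d = (-12, 1);  v_rel = (-7, -6),  |v_rel|² = 85
v_rel×d = (-7)·(1) − (-6)·(-12) = -79
since m = R²·85 − (-79)²:  R² = (6241 + 2259) / 85 = 100
R = √100 = 10  ⇒  r_B = 10 − 5 = 5

rB=5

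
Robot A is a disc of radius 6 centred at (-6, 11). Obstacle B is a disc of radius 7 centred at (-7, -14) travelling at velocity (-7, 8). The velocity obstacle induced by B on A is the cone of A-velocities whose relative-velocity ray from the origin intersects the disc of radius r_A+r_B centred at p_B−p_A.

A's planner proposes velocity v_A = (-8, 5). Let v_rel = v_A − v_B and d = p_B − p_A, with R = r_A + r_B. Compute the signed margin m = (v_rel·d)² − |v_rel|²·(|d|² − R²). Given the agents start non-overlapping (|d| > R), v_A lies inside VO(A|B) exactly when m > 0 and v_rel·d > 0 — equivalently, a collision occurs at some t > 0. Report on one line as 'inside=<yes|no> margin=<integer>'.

d = (-1, -25),  |d|² = 626;  R = 6+7 = 13,  c = 626−13² = 457
v_rel = (-1, -3),  |v_rel|² = 10;  v_rel·d = (-1)·(-1) + (-3)·(-25) = 76
10·t² − 152·t + 457 = 0  ⇒  m = 76² − 10·457 = 1206
m = 1206 > 0,  v_rel·d = 76 > 0  ⇒  inside

inside=yes margin=1206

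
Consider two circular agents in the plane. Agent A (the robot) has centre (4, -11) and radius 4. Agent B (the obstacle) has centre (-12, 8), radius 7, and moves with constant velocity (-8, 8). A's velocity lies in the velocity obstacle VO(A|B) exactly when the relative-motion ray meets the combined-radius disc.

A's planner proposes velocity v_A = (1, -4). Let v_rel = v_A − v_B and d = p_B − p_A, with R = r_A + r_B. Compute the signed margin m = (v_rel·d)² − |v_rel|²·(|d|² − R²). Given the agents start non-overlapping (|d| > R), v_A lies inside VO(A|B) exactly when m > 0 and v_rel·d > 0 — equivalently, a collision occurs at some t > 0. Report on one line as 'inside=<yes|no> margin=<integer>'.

d = (-16, 19),  |d|² = 617;  R = 4+7 = 11,  c = 617−11² = 496
v_rel = (9, -12),  |v_rel|² = 225;  v_rel·d = (9)·(-16) + (-12)·(19) = -372
225·t² + 744·t + 496 = 0  ⇒  m = (-372)² − 225·496 = 26784
m = 26784 > 0,  v_rel·d = -372 < 0  ⇒  outside

inside=no margin=26784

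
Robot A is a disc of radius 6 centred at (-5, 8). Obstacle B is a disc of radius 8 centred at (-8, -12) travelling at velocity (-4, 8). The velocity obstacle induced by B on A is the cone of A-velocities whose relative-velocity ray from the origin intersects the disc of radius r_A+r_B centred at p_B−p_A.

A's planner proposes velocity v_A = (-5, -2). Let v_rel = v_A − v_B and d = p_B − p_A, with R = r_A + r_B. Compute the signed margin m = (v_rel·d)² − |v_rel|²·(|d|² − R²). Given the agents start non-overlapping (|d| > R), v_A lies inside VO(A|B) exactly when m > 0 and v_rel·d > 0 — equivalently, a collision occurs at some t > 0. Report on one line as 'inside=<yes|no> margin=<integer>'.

d = (-3, -20),  |d|² = 409;  R = 6+8 = 14,  c = 409−14² = 213
v_rel = (-1, -10),  |v_rel|² = 101;  v_rel·d = (-1)·(-3) + (-10)·(-20) = 203
101·t² − 406·t + 213 = 0  ⇒  m = 203² − 101·213 = 19696
m = 19696 > 0,  v_rel·d = 203 > 0  ⇒  inside

inside=yes margin=19696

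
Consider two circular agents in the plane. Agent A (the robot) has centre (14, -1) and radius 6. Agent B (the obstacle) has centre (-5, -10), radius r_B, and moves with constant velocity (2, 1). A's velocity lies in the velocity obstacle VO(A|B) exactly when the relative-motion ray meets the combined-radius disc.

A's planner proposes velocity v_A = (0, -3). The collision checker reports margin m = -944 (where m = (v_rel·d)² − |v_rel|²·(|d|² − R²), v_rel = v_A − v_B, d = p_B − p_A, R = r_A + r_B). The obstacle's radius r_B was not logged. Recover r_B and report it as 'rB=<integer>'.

m = -944
d = (-19, -9);  v_rel = (-2, -4),  |v_rel|² = 20
v_rel×d = (-2)·(-9) − (-4)·(-19) = -58
since m = R²·20 − (-58)²:  R² = (3364 + -944) / 20 = 121
R = √121 = 11  ⇒  r_B = 11 − 6 = 5

rB=5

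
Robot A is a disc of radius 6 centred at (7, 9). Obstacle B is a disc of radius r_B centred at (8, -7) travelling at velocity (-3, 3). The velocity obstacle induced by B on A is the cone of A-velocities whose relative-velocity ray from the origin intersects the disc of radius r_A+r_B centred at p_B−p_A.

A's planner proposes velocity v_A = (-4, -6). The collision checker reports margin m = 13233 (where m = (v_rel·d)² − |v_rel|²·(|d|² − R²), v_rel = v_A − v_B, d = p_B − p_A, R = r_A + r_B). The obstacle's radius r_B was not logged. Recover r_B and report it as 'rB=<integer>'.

m = 13233
d = (1, -16);  v_rel = (-1, -9),  |v_rel|² = 82
v_rel×d = (-1)·(-16) − (-9)·(1) = 25
since m = R²·82 − 25²:  R² = (625 + 13233) / 82 = 169
R = √169 = 13  ⇒  r_B = 13 − 6 = 7

rB=7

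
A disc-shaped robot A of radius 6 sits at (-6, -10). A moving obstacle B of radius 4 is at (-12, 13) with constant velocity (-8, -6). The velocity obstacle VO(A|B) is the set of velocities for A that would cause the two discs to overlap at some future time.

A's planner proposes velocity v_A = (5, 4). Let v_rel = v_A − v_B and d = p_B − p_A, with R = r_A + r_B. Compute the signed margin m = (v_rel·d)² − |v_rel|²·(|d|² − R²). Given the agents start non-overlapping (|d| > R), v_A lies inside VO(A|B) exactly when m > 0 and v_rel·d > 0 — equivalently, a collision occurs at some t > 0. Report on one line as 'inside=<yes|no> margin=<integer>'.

d = (-6, 23),  |d|² = 565;  R = 6+4 = 10,  c = 565−10² = 465
v_rel = (13, 10),  |v_rel|² = 269;  v_rel·d = (13)·(-6) + (10)·(23) = 152
269·t² − 304·t + 465 = 0  ⇒  m = 152² − 269·465 = -101981
m = -101981 < 0,  v_rel·d = 152 > 0  ⇒  outside

inside=no margin=-101981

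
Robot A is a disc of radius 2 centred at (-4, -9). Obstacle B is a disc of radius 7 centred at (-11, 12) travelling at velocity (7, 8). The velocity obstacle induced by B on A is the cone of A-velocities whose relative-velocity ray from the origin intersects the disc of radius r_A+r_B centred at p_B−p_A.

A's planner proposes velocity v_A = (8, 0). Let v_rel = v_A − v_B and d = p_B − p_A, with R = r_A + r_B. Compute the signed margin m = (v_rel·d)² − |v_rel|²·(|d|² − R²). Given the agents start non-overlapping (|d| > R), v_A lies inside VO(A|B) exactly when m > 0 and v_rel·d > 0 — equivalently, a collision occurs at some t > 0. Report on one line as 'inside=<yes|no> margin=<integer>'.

d = (-7, 21),  |d|² = 490;  R = 2+7 = 9,  c = 490−9² = 409
v_rel = (1, -8),  |v_rel|² = 65;  v_rel·d = (1)·(-7) + (-8)·(21) = -175
65·t² + 350·t + 409 = 0  ⇒  m = (-175)² − 65·409 = 4040
m = 4040 > 0,  v_rel·d = -175 < 0  ⇒  outside

inside=no margin=4040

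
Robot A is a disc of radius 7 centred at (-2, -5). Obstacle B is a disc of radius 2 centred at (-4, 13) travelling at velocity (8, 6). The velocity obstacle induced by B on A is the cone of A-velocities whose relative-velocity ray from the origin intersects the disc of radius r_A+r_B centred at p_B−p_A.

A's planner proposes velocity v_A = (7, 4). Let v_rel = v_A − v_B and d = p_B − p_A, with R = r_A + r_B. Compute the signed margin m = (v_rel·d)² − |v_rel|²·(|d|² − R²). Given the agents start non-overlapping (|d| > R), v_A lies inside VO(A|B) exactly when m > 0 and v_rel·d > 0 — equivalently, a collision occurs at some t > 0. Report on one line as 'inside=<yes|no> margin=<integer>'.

d = (-2, 18),  |d|² = 328;  R = 7+2 = 9,  c = 328−9² = 247
v_rel = (-1, -2),  |v_rel|² = 5;  v_rel·d = (-1)·(-2) + (-2)·(18) = -34
5·t² + 68·t + 247 = 0  ⇒  m = (-34)² − 5·247 = -79
m = -79 < 0,  v_rel·d = -34 < 0  ⇒  outside

inside=no margin=-79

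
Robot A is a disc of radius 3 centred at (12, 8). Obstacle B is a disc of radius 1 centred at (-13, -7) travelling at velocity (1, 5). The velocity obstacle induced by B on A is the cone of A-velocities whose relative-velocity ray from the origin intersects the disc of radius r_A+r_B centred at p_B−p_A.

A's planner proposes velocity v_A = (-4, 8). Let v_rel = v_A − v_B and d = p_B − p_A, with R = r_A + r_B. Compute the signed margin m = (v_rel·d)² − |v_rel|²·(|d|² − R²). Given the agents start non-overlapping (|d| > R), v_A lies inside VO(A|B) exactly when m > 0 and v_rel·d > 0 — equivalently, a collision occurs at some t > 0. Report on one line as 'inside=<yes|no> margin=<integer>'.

d = (-25, -15),  |d|² = 850;  R = 3+1 = 4,  c = 850−4² = 834
v_rel = (-5, 3),  |v_rel|² = 34;  v_rel·d = (-5)·(-25) + (3)·(-15) = 80
34·t² − 160·t + 834 = 0  ⇒  m = 80² − 34·834 = -21956
m = -21956 < 0,  v_rel·d = 80 > 0  ⇒  outside

inside=no margin=-21956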